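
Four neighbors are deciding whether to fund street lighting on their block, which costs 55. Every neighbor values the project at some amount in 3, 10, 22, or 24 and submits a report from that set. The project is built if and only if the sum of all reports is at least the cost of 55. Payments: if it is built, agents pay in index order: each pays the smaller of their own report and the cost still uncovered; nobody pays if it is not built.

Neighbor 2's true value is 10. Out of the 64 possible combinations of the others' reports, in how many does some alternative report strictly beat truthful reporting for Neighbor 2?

20

Others report (10, 22, 22): truth gives 0; report 3 gives 7 > 0. Violating.
Others report (10, 22, 24): truth gives 0; report 3 gives 7 > 0. Violating.
Others report (10, 24, 22): truth gives 0; report 3 gives 7 > 0. Violating.
Others report (10, 24, 24): truth gives 0; report 3 gives 7 > 0. Violating.
Others report (3, 3, 3): truth gives 0; no alternative beats it.
Others report (3, 3, 10): truth gives 0; no alternative beats it.
(Checking all 64 profiles: 20 have a profitable deviation, 44 do not.)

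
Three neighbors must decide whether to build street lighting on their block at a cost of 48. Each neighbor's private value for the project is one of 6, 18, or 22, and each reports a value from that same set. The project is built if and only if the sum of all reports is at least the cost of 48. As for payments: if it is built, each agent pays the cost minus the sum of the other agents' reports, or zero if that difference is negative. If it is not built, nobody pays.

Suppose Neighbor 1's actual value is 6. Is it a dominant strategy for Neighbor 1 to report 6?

Check each profile of the others' reports and compare truth against every alternative report.
Others report (18, 18): truth gives 0, best alternative gives -6.
Others report (18, 22): truth gives 0, best alternative gives -2.
Others report (22, 18): truth gives 0, best alternative gives -2.
Others report (22, 22): truth gives 2, best alternative gives 2.
Others report (6, 6): truth gives 0, best alternative gives 0.
Others report (6, 18): truth gives 0, best alternative gives 0.
(Remaining 3 profiles checked similarly; truth is weakly best in each.)
In every case the truthful report is at least as good as any alternative, so it is a dominant strategy.

Yes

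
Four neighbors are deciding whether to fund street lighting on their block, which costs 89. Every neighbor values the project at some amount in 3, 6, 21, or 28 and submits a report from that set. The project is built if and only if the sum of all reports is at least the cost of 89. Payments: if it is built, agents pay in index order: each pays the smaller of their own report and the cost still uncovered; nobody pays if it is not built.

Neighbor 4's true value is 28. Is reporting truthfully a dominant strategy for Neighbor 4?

Yes

Check each profile of the others' reports and compare truth against every alternative report.
Others report (21, 21, 21): truth gives 2, best alternative gives 0.
Others report (6, 28, 28): truth gives 1, best alternative gives 0.
Others report (28, 6, 28): truth gives 1, best alternative gives 0.
Others report (28, 28, 6): truth gives 1, best alternative gives 0.
Others report (28, 28, 28): truth gives 23, best alternative gives 23.
Others report (21, 28, 28): truth gives 16, best alternative gives 16.
(Remaining 58 profiles checked similarly; truth is weakly best in each.)
In every case the truthful report is at least as good as any alternative, so it is a dominant strategy.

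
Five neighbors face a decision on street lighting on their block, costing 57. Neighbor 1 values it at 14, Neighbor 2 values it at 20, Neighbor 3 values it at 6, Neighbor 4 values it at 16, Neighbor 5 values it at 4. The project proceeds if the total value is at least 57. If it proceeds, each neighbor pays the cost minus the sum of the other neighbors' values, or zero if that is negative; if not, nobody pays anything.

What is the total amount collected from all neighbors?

Total value 60 ≥ cost 57, so it is built.
Neighbor 1: others sum to 46; max(0, 57 - 46) = 11.
Neighbor 2: others sum to 40; max(0, 57 - 40) = 17.
Neighbor 3: others sum to 54; max(0, 57 - 54) = 3.
Neighbor 4: others sum to 44; max(0, 57 - 44) = 13.
Neighbor 5: others sum to 56; max(0, 57 - 56) = 1.
Total collected = 11 + 17 + 3 + 13 + 1 = 45.

45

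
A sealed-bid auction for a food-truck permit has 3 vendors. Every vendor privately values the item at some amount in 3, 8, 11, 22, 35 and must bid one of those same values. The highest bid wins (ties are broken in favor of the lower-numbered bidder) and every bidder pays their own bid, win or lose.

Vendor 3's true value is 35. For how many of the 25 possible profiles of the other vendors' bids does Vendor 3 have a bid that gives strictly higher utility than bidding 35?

Others bid (3, 3): truth gives 0; bid 8 gives 27 > 0. Violating.
Others bid (3, 8): truth gives 0; bid 11 gives 24 > 0. Violating.
Others bid (3, 11): truth gives 0; bid 22 gives 13 > 0. Violating.
Others bid (3, 35): truth gives -35; bid 3 gives -3 > -35. Violating.
Others bid (3, 22): truth gives 0; no alternative beats it.
Others bid (8, 22): truth gives 0; no alternative beats it.
(Checking all 25 profiles: 18 have a profitable deviation, 7 do not.)

18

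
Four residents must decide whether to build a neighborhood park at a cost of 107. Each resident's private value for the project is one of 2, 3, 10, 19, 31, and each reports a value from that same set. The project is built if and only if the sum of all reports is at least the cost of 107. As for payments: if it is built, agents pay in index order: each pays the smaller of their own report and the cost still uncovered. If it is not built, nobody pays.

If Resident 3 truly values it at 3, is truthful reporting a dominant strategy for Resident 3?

Check each profile of the others' reports and compare truth against every alternative report.
Others report (2, 2, 2): truth gives 0, best alternative gives 0.
Others report (2, 2, 3): truth gives 0, best alternative gives 0.
Others report (2, 2, 10): truth gives 0, best alternative gives 0.
Others report (2, 2, 19): truth gives 0, best alternative gives 0.
Others report (2, 2, 31): truth gives 0, best alternative gives 0.
Others report (2, 3, 2): truth gives 0, best alternative gives 0.
(Remaining 119 profiles checked similarly; truth is weakly best in each.)
In every case the truthful report is at least as good as any alternative, so it is a dominant strategy.

Yes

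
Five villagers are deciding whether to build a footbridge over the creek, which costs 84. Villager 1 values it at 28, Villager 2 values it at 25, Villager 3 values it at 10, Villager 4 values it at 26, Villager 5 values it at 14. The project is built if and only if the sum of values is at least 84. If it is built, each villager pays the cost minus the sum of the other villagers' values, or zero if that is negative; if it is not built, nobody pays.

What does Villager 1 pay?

9

Total value 103 ≥ cost 84, so the project is built.
The other villagers' values sum to 75.
Cost minus that sum is 84 - 75 = 9.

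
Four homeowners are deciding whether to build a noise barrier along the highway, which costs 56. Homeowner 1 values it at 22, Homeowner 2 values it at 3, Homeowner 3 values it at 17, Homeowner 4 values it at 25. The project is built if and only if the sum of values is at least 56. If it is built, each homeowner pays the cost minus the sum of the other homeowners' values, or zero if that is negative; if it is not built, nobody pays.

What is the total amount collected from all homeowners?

31

Total value 67 ≥ cost 56, so it is built.
Homeowner 1: others sum to 45; max(0, 56 - 45) = 11.
Homeowner 2: others sum to 64; max(0, 56 - 64) = 0.
Homeowner 3: others sum to 50; max(0, 56 - 50) = 6.
Homeowner 4: others sum to 42; max(0, 56 - 42) = 14.
Total collected = 11 + 0 + 6 + 14 = 31.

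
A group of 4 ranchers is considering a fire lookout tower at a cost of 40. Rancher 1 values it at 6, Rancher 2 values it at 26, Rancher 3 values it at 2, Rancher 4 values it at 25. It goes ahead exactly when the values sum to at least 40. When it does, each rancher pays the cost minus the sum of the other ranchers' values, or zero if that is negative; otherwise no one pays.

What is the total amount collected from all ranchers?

Total value 59 ≥ cost 40, so it is built.
Rancher 1: others sum to 53; max(0, 40 - 53) = 0.
Rancher 2: others sum to 33; max(0, 40 - 33) = 7.
Rancher 3: others sum to 57; max(0, 40 - 57) = 0.
Rancher 4: others sum to 34; max(0, 40 - 34) = 6.
Total collected = 0 + 7 + 0 + 6 = 13.

13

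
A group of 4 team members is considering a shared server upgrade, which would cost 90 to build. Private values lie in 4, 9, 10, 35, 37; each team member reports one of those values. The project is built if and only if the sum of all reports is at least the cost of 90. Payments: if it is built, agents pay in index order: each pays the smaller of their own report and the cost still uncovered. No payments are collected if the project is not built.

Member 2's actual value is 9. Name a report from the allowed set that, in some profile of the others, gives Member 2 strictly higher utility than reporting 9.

4

Suppose Member 1 reports 35, Member 3 reports 35 and Member 4 reports 35.
Report 9: project built, pays 9, utility 9 - 9 = 0.
Report 4: project built, pays 4, utility 9 - 4 = 5.
So reporting 4 beats truth here (5 > 0).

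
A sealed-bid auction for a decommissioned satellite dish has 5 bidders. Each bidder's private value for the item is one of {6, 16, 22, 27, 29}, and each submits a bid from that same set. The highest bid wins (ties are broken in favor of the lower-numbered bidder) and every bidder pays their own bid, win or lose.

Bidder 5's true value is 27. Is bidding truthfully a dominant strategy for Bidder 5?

No

Consider the case where Bidder 1 bids 6, Bidder 2 bids 6, Bidder 3 bids 6 and Bidder 4 bids 6.
Truthful bid 27: wins, pays 27, utility 27 - 27 = 0.
Bid 16 instead: wins, pays 16, utility 27 - 16 = 11.
Since 11 > 0, bidding 16 is strictly better here, so truthful bidding is not dominant.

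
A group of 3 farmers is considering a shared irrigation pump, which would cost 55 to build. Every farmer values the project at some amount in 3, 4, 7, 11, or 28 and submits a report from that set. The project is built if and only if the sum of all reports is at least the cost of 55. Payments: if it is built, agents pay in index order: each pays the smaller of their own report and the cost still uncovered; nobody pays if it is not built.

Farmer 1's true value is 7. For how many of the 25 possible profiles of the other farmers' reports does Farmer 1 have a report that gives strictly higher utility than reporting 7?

1

Others report (28, 28): truth gives 0; report 3 gives 4 > 0. Violating.
Others report (3, 3): truth gives 0; no alternative beats it.
Others report (3, 4): truth gives 0; no alternative beats it.
(Checking all 25 profiles: 1 has a profitable deviation, 24 do not.)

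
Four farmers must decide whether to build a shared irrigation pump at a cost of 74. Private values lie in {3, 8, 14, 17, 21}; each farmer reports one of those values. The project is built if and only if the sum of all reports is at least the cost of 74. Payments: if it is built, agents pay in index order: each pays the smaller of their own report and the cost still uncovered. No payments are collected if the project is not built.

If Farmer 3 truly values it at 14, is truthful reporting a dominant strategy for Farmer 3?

Yes

Check each profile of the others' reports and compare truth against every alternative report.
Others report (3, 3, 3): truth gives 0, best alternative gives 0.
Others report (3, 3, 8): truth gives 0, best alternative gives 0.
Others report (3, 3, 14): truth gives 0, best alternative gives 0.
Others report (3, 3, 17): truth gives 0, best alternative gives 0.
Others report (3, 3, 21): truth gives 0, best alternative gives 0.
Others report (3, 8, 3): truth gives 0, best alternative gives 0.
(Remaining 119 profiles checked similarly; truth is weakly best in each.)
In every case the truthful report is at least as good as any alternative, so it is a dominant strategy.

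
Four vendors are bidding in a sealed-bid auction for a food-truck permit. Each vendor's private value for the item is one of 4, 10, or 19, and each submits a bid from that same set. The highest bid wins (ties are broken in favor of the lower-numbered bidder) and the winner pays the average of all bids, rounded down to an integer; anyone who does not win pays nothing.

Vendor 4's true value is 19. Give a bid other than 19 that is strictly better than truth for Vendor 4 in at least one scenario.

10

Suppose Vendor 1 bids 4, Vendor 2 bids 4 and Vendor 3 bids 4.
Bid 19: wins, pays 7, utility 19 - 7 = 12.
Bid 10: wins, pays 5, utility 19 - 5 = 14.
So bidding 10 beats truth here (14 > 12).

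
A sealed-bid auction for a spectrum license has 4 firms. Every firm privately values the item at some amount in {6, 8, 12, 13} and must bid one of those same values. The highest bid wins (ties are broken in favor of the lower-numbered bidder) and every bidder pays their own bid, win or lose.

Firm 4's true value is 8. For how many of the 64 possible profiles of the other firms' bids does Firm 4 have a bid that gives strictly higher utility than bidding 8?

63

Others bid (6, 6, 8): truth gives -8; bid 12 gives -4 > -8. Violating.
Others bid (6, 6, 12): truth gives -8; bid 13 gives -5 > -8. Violating.
Others bid (6, 6, 13): truth gives -8; bid 6 gives -6 > -8. Violating.
Others bid (6, 8, 6): truth gives -8; bid 12 gives -4 > -8. Violating.
Others bid (6, 6, 6): truth gives 0; no alternative beats it.
(Checking all 64 profiles: 63 have a profitable deviation, 1 does not.)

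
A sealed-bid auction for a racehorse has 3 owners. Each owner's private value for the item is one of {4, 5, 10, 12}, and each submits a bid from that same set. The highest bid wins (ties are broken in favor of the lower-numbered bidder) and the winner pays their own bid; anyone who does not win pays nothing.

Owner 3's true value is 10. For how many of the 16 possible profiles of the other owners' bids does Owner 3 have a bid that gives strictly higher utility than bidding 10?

1

Others bid (4, 4): truth gives 0; bid 5 gives 5 > 0. Violating.
Others bid (4, 5): truth gives 0; no alternative beats it.
Others bid (4, 10): truth gives 0; no alternative beats it.
(Checking all 16 profiles: 1 has a profitable deviation, 15 do not.)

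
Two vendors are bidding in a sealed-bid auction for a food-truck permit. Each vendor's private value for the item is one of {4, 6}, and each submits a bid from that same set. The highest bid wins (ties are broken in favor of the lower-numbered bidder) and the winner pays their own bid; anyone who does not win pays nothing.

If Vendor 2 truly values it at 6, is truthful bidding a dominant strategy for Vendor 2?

Check each profile of the others' bids and compare truth against every alternative bid.
Others bid (4): truth gives 0, best alternative gives 0.
Others bid (6): truth gives 0, best alternative gives 0.
In every case the truthful bid is at least as good as any alternative, so it is a dominant strategy.

Yes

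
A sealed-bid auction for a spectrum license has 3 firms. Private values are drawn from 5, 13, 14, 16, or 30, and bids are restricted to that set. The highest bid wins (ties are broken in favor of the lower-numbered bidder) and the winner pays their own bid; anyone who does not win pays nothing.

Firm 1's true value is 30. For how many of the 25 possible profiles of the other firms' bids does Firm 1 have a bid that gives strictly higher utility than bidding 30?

16

Others bid (5, 5): truth gives 0; bid 5 gives 25 > 0. Violating.
Others bid (5, 13): truth gives 0; bid 13 gives 17 > 0. Violating.
Others bid (5, 14): truth gives 0; bid 14 gives 16 > 0. Violating.
Others bid (5, 16): truth gives 0; bid 16 gives 14 > 0. Violating.
Others bid (5, 30): truth gives 0; no alternative beats it.
Others bid (13, 30): truth gives 0; no alternative beats it.
(Checking all 25 profiles: 16 have a profitable deviation, 9 do not.)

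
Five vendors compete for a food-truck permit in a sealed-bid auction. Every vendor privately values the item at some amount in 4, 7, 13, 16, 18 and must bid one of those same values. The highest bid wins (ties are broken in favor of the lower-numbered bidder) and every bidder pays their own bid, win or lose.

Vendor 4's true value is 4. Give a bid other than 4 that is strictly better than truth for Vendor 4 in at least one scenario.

7

Suppose Vendor 1 bids 4, Vendor 2 bids 4, Vendor 3 bids 4 and Vendor 5 bids 4.
Bid 4: loses but pays 4, utility -4.
Bid 7: wins, pays 7, utility 4 - 7 = -3.
So bidding 7 beats truth here (-3 > -4).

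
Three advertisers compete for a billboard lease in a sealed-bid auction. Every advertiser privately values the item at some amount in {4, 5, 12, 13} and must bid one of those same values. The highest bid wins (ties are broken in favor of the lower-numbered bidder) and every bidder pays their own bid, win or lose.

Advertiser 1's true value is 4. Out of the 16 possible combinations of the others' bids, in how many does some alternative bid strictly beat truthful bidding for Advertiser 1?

3

Others bid (4, 5): truth gives -4; bid 5 gives -1 > -4. Violating.
Others bid (5, 4): truth gives -4; bid 5 gives -1 > -4. Violating.
Others bid (5, 5): truth gives -4; bid 5 gives -1 > -4. Violating.
Others bid (4, 4): truth gives 0; no alternative beats it.
Others bid (4, 12): truth gives -4; no alternative beats it.
(Checking all 16 profiles: 3 have a profitable deviation, 13 do not.)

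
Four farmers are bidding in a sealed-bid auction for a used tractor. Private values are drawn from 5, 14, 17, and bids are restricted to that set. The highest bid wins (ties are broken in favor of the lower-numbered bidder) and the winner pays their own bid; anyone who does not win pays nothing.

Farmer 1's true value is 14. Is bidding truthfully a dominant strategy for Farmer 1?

Consider the case where Farmer 2 bids 5, Farmer 3 bids 5 and Farmer 4 bids 5.
Truthful bid 14: wins, pays 14, utility 14 - 14 = 0.
Bid 5 instead: wins, pays 5, utility 14 - 5 = 9.
Since 9 > 0, bidding 5 is strictly better here, so truthful bidding is not dominant.

No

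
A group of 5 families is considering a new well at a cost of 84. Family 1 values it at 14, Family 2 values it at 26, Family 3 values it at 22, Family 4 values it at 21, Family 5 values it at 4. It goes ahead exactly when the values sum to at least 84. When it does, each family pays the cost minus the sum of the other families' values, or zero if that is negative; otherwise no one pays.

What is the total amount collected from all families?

Total value 87 ≥ cost 84, so it is built.
Family 1: others sum to 73; max(0, 84 - 73) = 11.
Family 2: others sum to 61; max(0, 84 - 61) = 23.
Family 3: others sum to 65; max(0, 84 - 65) = 19.
Family 4: others sum to 66; max(0, 84 - 66) = 18.
Family 5: others sum to 83; max(0, 84 - 83) = 1.
Total collected = 11 + 23 + 19 + 18 + 1 = 72.

72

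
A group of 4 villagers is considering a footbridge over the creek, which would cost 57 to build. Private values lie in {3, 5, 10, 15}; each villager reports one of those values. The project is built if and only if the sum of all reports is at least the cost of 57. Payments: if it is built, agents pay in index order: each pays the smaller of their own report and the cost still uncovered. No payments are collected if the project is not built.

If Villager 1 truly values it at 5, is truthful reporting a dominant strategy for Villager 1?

Yes

Check each profile of the others' reports and compare truth against every alternative report.
Others report (3, 3, 3): truth gives 0, best alternative gives 0.
Others report (3, 3, 5): truth gives 0, best alternative gives 0.
Others report (3, 3, 10): truth gives 0, best alternative gives 0.
Others report (3, 3, 15): truth gives 0, best alternative gives 0.
Others report (3, 5, 3): truth gives 0, best alternative gives 0.
Others report (3, 5, 5): truth gives 0, best alternative gives 0.
(Remaining 58 profiles checked similarly; truth is weakly best in each.)
In every case the truthful report is at least as good as any alternative, so it is a dominant strategy.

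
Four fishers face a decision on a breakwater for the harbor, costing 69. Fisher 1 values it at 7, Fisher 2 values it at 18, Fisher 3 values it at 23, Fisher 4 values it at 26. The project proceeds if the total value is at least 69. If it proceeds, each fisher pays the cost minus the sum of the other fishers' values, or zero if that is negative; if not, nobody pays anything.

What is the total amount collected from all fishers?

Total value 74 ≥ cost 69, so it is built.
Fisher 1: others sum to 67; max(0, 69 - 67) = 2.
Fisher 2: others sum to 56; max(0, 69 - 56) = 13.
Fisher 3: others sum to 51; max(0, 69 - 51) = 18.
Fisher 4: others sum to 48; max(0, 69 - 48) = 21.
Total collected = 2 + 13 + 18 + 21 = 54.

54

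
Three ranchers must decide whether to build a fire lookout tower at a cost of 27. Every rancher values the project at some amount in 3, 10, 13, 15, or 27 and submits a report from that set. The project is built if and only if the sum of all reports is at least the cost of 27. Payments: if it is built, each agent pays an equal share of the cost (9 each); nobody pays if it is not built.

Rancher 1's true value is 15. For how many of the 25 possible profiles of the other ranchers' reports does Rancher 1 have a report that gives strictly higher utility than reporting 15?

1

Others report (3, 3): truth gives 0; report 27 gives 6 > 0. Violating.
Others report (3, 10): truth gives 6; no alternative beats it.
Others report (3, 13): truth gives 6; no alternative beats it.
(Checking all 25 profiles: 1 has a profitable deviation, 24 do not.)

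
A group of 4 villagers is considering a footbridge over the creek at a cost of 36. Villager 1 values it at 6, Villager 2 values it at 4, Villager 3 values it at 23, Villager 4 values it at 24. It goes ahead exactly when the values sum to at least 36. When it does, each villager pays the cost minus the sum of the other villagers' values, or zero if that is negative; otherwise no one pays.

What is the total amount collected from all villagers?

5

Total value 57 ≥ cost 36, so it is built.
Villager 1: others sum to 51; max(0, 36 - 51) = 0.
Villager 2: others sum to 53; max(0, 36 - 53) = 0.
Villager 3: others sum to 34; max(0, 36 - 34) = 2.
Villager 4: others sum to 33; max(0, 36 - 33) = 3.
Total collected = 0 + 0 + 2 + 3 = 5.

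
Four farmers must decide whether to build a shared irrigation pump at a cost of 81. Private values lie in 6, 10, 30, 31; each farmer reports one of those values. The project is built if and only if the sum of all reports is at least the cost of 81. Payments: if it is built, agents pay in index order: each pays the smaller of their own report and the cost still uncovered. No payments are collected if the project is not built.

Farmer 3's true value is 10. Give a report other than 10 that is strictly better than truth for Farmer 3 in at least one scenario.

Suppose Farmer 1 reports 30, Farmer 2 reports 30 and Farmer 4 reports 30.
Report 10: project built, pays 10, utility 10 - 10 = 0.
Report 6: project built, pays 6, utility 10 - 6 = 4.
So reporting 6 beats truth here (4 > 0).

6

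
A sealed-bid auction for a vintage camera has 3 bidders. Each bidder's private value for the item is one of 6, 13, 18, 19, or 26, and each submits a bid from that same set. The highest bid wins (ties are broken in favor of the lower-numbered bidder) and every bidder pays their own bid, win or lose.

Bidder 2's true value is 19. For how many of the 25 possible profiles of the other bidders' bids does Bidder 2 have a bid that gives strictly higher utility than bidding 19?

19

Others bid (6, 6): truth gives 0; bid 13 gives 6 > 0. Violating.
Others bid (6, 13): truth gives 0; bid 13 gives 6 > 0. Violating.
Others bid (6, 18): truth gives 0; bid 18 gives 1 > 0. Violating.
Others bid (6, 26): truth gives -19; bid 6 gives -6 > -19. Violating.
Others bid (6, 19): truth gives 0; no alternative beats it.
Others bid (13, 19): truth gives 0; no alternative beats it.
(Checking all 25 profiles: 19 have a profitable deviation, 6 do not.)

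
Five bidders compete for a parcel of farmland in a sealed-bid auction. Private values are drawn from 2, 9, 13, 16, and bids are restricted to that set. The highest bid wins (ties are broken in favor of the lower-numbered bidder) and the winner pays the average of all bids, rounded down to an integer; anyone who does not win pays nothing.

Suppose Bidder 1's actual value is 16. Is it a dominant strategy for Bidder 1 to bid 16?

Consider the case where Bidder 2 bids 2, Bidder 3 bids 2, Bidder 4 bids 2 and Bidder 5 bids 2.
Truthful bid 16: wins, pays 4, utility 16 - 4 = 12.
Bid 2 instead: wins, pays 2, utility 16 - 2 = 14.
Since 14 > 12, bidding 2 is strictly better here, so truthful bidding is not dominant.

No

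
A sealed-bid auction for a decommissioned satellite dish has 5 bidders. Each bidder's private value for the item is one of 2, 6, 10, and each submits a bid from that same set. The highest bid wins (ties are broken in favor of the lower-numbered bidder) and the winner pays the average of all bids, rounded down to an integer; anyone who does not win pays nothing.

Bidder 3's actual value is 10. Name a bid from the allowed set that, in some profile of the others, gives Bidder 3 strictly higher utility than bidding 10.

6

Suppose Bidder 1 bids 2, Bidder 2 bids 2, Bidder 4 bids 2 and Bidder 5 bids 2.
Bid 10: wins, pays 3, utility 10 - 3 = 7.
Bid 6: wins, pays 2, utility 10 - 2 = 8.
So bidding 6 beats truth here (8 > 7).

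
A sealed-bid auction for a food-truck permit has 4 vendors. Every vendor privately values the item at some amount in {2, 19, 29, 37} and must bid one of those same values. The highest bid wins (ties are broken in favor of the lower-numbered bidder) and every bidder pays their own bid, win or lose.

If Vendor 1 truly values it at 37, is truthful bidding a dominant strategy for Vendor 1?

No

Consider the case where Vendor 2 bids 2, Vendor 3 bids 2 and Vendor 4 bids 2.
Truthful bid 37: wins, pays 37, utility 37 - 37 = 0.
Bid 2 instead: wins, pays 2, utility 37 - 2 = 35.
Since 35 > 0, bidding 2 is strictly better here, so truthful bidding is not dominant.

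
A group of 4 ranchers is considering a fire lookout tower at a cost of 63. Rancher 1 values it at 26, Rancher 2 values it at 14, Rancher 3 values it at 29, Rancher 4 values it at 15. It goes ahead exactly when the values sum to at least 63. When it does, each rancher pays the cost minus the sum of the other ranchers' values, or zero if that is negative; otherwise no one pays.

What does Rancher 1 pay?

5

Total value 84 ≥ cost 63, so the project is built.
The other ranchers' values sum to 58.
Cost minus that sum is 63 - 58 = 5.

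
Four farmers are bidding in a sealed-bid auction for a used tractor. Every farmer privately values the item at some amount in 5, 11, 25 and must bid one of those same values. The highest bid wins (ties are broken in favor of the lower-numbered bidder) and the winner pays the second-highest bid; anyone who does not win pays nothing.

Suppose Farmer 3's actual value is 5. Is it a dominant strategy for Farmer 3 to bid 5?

Check each profile of the others' bids and compare truth against every alternative bid.
Others bid (5, 5, 11): truth gives 0, best alternative gives -6.
Others bid (5, 5, 5): truth gives 0, best alternative gives 0.
Others bid (5, 5, 25): truth gives 0, best alternative gives 0.
Others bid (5, 11, 5): truth gives 0, best alternative gives 0.
Others bid (5, 11, 11): truth gives 0, best alternative gives 0.
Others bid (5, 11, 25): truth gives 0, best alternative gives 0.
(Remaining 21 profiles checked similarly; truth is weakly best in each.)
In every case the truthful bid is at least as good as any alternative, so it is a dominant strategy.

Yes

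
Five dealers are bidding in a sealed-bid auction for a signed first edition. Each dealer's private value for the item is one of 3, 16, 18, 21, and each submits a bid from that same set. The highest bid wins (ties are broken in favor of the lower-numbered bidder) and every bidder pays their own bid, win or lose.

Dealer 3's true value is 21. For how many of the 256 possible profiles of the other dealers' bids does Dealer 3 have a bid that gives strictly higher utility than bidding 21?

148

Others bid (3, 3, 3, 3): truth gives 0; bid 16 gives 5 > 0. Violating.
Others bid (3, 3, 3, 16): truth gives 0; bid 16 gives 5 > 0. Violating.
Others bid (3, 3, 3, 18): truth gives 0; bid 18 gives 3 > 0. Violating.
Others bid (3, 3, 16, 3): truth gives 0; bid 16 gives 5 > 0. Violating.
Others bid (3, 3, 3, 21): truth gives 0; no alternative beats it.
Others bid (3, 3, 16, 21): truth gives 0; no alternative beats it.
(Checking all 256 profiles: 148 have a profitable deviation, 108 do not.)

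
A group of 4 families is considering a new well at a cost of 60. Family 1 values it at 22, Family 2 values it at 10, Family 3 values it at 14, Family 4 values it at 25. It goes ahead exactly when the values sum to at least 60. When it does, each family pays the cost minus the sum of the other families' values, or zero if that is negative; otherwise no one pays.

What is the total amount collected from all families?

28

Total value 71 ≥ cost 60, so it is built.
Family 1: others sum to 49; max(0, 60 - 49) = 11.
Family 2: others sum to 61; max(0, 60 - 61) = 0.
Family 3: others sum to 57; max(0, 60 - 57) = 3.
Family 4: others sum to 46; max(0, 60 - 46) = 14.
Total collected = 11 + 0 + 3 + 14 = 28.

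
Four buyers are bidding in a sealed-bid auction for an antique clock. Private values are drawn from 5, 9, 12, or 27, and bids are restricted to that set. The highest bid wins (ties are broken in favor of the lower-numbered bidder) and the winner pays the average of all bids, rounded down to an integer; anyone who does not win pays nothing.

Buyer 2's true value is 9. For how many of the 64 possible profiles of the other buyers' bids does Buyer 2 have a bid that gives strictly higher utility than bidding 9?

5

Others bid (5, 5, 12): truth gives 0; bid 12 gives 1 > 0. Violating.
Others bid (5, 12, 5): truth gives 0; bid 12 gives 1 > 0. Violating.
Others bid (9, 5, 5): truth gives 0; bid 12 gives 2 > 0. Violating.
Others bid (9, 5, 9): truth gives 0; bid 12 gives 1 > 0. Violating.
Others bid (5, 5, 5): truth gives 3; no alternative beats it.
Others bid (5, 5, 9): truth gives 2; no alternative beats it.
(Checking all 64 profiles: 5 have a profitable deviation, 59 do not.)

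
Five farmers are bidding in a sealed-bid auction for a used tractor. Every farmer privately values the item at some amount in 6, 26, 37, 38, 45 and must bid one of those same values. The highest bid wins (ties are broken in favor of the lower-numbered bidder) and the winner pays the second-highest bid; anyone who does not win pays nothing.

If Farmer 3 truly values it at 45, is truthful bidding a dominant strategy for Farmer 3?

Check each profile of the others' bids and compare truth against every alternative bid.
Others bid (6, 38, 6, 6): truth gives 7, best alternative gives 0.
Others bid (6, 38, 6, 26): truth gives 7, best alternative gives 0.
Others bid (6, 38, 6, 37): truth gives 7, best alternative gives 0.
Others bid (6, 38, 6, 38): truth gives 7, best alternative gives 0.
Others bid (6, 38, 26, 6): truth gives 7, best alternative gives 0.
Others bid (6, 38, 26, 26): truth gives 7, best alternative gives 0.
(Remaining 619 profiles checked similarly; truth is weakly best in each.)
In every case the truthful bid is at least as good as any alternative, so it is a dominant strategy.

Yes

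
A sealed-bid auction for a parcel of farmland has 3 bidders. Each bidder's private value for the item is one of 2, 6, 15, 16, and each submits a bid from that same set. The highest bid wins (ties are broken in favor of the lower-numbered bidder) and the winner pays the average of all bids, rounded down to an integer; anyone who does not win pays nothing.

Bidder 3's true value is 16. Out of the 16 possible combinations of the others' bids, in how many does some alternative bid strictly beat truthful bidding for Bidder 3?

Others bid (2, 2): truth gives 10; bid 6 gives 13 > 10. Violating.
Others bid (2, 6): truth gives 8; bid 15 gives 9 > 8. Violating.
Others bid (6, 2): truth gives 8; bid 15 gives 9 > 8. Violating.
Others bid (2, 15): truth gives 5; no alternative beats it.
Others bid (2, 16): truth gives 0; no alternative beats it.
(Checking all 16 profiles: 3 have a profitable deviation, 13 do not.)

3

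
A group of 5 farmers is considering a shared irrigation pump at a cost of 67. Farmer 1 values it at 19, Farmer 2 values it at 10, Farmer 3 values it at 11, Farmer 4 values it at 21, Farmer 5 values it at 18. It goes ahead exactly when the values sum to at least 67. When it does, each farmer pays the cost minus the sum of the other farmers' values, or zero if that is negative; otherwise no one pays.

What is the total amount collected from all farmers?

Total value 79 ≥ cost 67, so it is built.
Farmer 1: others sum to 60; max(0, 67 - 60) = 7.
Farmer 2: others sum to 69; max(0, 67 - 69) = 0.
Farmer 3: others sum to 68; max(0, 67 - 68) = 0.
Farmer 4: others sum to 58; max(0, 67 - 58) = 9.
Farmer 5: others sum to 61; max(0, 67 - 61) = 6.
Total collected = 7 + 0 + 0 + 9 + 6 = 22.

22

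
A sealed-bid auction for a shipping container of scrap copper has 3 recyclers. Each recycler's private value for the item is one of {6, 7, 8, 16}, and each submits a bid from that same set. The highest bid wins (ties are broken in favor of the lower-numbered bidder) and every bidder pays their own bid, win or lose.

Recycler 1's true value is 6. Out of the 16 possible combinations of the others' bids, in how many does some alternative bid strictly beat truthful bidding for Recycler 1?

8

Others bid (6, 7): truth gives -6; bid 7 gives -1 > -6. Violating.
Others bid (6, 8): truth gives -6; bid 8 gives -2 > -6. Violating.
Others bid (7, 6): truth gives -6; bid 7 gives -1 > -6. Violating.
Others bid (7, 7): truth gives -6; bid 7 gives -1 > -6. Violating.
Others bid (6, 6): truth gives 0; no alternative beats it.
Others bid (6, 16): truth gives -6; no alternative beats it.
(Checking all 16 profiles: 8 have a profitable deviation, 8 do not.)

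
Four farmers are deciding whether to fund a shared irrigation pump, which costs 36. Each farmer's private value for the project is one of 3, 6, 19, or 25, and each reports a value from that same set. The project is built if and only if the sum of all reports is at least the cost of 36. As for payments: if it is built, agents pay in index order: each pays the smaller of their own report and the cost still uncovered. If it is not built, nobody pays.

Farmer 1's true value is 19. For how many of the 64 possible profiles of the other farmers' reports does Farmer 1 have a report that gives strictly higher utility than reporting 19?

47

Others report (3, 3, 25): truth gives 0; report 6 gives 13 > 0. Violating.
Others report (3, 6, 25): truth gives 0; report 3 gives 16 > 0. Violating.
Others report (3, 19, 19): truth gives 0; report 3 gives 16 > 0. Violating.
Others report (3, 19, 25): truth gives 0; report 3 gives 16 > 0. Violating.
Others report (3, 3, 3): truth gives 0; no alternative beats it.
Others report (3, 3, 6): truth gives 0; no alternative beats it.
(Checking all 64 profiles: 47 have a profitable deviation, 17 do not.)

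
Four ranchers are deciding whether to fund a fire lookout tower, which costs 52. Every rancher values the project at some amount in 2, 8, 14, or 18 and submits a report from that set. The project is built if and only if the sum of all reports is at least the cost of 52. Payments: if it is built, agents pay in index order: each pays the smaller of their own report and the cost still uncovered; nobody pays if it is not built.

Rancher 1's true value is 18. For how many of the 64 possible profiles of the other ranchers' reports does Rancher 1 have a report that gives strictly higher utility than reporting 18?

20

Others report (2, 18, 18): truth gives 0; report 14 gives 4 > 0. Violating.
Others report (8, 14, 18): truth gives 0; report 14 gives 4 > 0. Violating.
Others report (8, 18, 14): truth gives 0; report 14 gives 4 > 0. Violating.
Others report (8, 18, 18): truth gives 0; report 8 gives 10 > 0. Violating.
Others report (2, 2, 2): truth gives 0; no alternative beats it.
Others report (2, 2, 8): truth gives 0; no alternative beats it.
(Checking all 64 profiles: 20 have a profitable deviation, 44 do not.)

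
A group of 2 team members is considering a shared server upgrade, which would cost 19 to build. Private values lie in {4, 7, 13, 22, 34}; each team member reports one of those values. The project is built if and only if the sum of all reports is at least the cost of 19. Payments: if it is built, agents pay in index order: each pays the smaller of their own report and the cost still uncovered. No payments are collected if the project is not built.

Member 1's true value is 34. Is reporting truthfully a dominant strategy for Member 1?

Consider the case where Member 2 reports 7.
Truthful report 34: project built, pays 19, utility 34 - 19 = 15.
Report 13 instead: project built, pays 13, utility 34 - 13 = 21.
Since 21 > 15, reporting 13 is strictly better here, so truthful reporting is not dominant.

No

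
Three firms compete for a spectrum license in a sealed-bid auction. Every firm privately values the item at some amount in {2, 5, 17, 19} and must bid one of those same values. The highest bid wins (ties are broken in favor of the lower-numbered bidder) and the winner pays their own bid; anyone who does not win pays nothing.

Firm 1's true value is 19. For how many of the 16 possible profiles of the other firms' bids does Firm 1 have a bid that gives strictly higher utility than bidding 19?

Others bid (2, 2): truth gives 0; bid 2 gives 17 > 0. Violating.
Others bid (2, 5): truth gives 0; bid 5 gives 14 > 0. Violating.
Others bid (2, 17): truth gives 0; bid 17 gives 2 > 0. Violating.
Others bid (5, 2): truth gives 0; bid 5 gives 14 > 0. Violating.
Others bid (2, 19): truth gives 0; no alternative beats it.
Others bid (5, 19): truth gives 0; no alternative beats it.
(Checking all 16 profiles: 9 have a profitable deviation, 7 do not.)

9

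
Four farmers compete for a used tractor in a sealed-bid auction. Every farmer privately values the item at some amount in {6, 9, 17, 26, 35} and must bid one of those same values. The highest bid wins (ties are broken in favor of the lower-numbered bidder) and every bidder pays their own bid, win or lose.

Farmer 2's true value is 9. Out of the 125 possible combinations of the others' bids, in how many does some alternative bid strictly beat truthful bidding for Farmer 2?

Others bid (6, 6, 17): truth gives -9; bid 6 gives -6 > -9. Violating.
Others bid (6, 6, 26): truth gives -9; bid 6 gives -6 > -9. Violating.
Others bid (6, 6, 35): truth gives -9; bid 6 gives -6 > -9. Violating.
Others bid (6, 9, 17): truth gives -9; bid 6 gives -6 > -9. Violating.
Others bid (6, 6, 6): truth gives 0; no alternative beats it.
Others bid (6, 6, 9): truth gives 0; no alternative beats it.
(Checking all 125 profiles: 121 have a profitable deviation, 4 do not.)

121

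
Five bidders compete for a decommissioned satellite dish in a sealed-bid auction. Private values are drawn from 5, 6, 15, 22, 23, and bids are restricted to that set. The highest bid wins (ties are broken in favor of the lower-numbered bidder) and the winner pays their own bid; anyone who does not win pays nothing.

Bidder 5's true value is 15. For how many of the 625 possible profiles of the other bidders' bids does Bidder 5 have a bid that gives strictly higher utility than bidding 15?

1

Others bid (5, 5, 5, 5): truth gives 0; bid 6 gives 9 > 0. Violating.
Others bid (5, 5, 5, 6): truth gives 0; no alternative beats it.
Others bid (5, 5, 5, 15): truth gives 0; no alternative beats it.
(Checking all 625 profiles: 1 has a profitable deviation, 624 do not.)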